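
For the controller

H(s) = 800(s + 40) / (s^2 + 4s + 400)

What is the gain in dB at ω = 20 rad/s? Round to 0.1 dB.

53.0 dB

At s = jω = j20:
zero (s+40): 40 + j20 → |·| = √(40²+20²) = √2000 ≈ 44.721, ∠ = arctan(20/40) ≈ 26.57°
quadratic: (j20)² + 4·j20 + 400 = 0 + j80 → |·| ≈ 80, ∠ ≈ 90.00°
|H| = 800 · 44.721 / 80 ≈ 447.21
Gain = 20 log₁₀(447.21) ≈ 53.01 dB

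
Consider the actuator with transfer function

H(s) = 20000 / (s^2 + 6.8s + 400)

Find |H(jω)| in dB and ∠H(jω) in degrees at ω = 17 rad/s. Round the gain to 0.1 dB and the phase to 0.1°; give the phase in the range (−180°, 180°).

At s = jω = j17:
quadratic: (j17)² + 6.8·j17 + 400 = 111 + j115.6 → |·| ≈ 160.26, ∠ ≈ 46.16°
|H| = 20000 / 160.26 ≈ 124.8
Gain = 20 log₁₀(124.8) ≈ 41.92 dB
∠H = 0.00° − 46.16° = -46.16°

41.9 dB, -46.2°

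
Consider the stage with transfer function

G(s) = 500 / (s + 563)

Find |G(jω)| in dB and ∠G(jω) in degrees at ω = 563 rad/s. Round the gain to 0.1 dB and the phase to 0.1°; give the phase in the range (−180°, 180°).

Substitute s = j563:
Numerator: 500 = 500 + j0
Denominator: (j563) + 563 = 563 + j563
|N| = √(500² + 0²) ≈ 500, ∠N ≈ 0.00°
|D| = √(563² + 563²) ≈ 796.2, ∠D ≈ 45.00°
|G| = 500 / 796.2 ≈ 0.62798
Gain = 20 log₁₀(0.62798) ≈ -4.04 dB
∠G = 0.00° − 45.00° = -45.00°

-4.0 dB, -45.0°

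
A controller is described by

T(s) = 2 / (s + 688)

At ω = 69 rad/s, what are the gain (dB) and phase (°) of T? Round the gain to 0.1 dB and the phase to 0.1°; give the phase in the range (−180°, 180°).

Substitute s = j69:
Numerator: 2 = 2 + j0
Denominator: (j69) + 688 = 688 + j69
|N| = √(2² + 0²) ≈ 2, ∠N ≈ 0.00°
|D| = √(688² + 69²) ≈ 691.45, ∠D ≈ 5.73°
|T| = 2 / 691.45 ≈ 0.0028925
Gain = 20 log₁₀(0.0028925) ≈ -50.77 dB
∠T = 0.00° − 5.73° = -5.73°

-50.8 dB, -5.7°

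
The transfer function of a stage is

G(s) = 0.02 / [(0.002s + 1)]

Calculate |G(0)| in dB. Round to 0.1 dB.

G(0) = 0.02 · 1 / 1 = 0.02
20 log₁₀(0.02) ≈ -33.98 dB

-34.0 dB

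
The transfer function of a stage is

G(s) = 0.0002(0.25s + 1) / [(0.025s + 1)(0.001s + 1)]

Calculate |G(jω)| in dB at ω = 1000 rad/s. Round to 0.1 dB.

-57.0 dB

At ω = 1000 rad/s:
zero (1 + j1000·0.25) = 1 + j250 → |·| ≈ 250, ∠ ≈ 89.77°
pole (1 + j1000·0.025) = 1 + j25 → |·| ≈ 25.02, ∠ ≈ 87.71°
pole (1 + j1000·0.001) = 1 + j1 → |·| ≈ 1.4142, ∠ ≈ 45.00°
|G| = 0.0002 · 250 / (25.02 · 1.4142) ≈ 0.0014131
Gain = 20 log₁₀(0.0014131) ≈ -57.00 dB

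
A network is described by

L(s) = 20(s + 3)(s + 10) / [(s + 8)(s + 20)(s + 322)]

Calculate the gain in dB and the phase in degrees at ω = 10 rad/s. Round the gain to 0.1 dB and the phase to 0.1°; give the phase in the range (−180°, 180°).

-29.9 dB, 38.6°

At s = jω = j10:
zero (s+3): 3 + j10 → |·| = √(3²+10²) = √109 ≈ 10.44, ∠ = arctan(10/3) ≈ 73.30°
zero (s+10): 10 + j10 → |·| = √(10²+10²) = √200 ≈ 14.142, ∠ = arctan(10/10) ≈ 45.00°
pole (s+8): 8 + j10 → |·| = √(8²+10²) = √164 ≈ 12.806, ∠ = arctan(10/8) ≈ 51.34°
pole (s+20): 20 + j10 → |·| = √(20²+10²) = √500 ≈ 22.361, ∠ = arctan(10/20) ≈ 26.57°
pole (s+322): 322 + j10 → |·| = √(322²+10²) = √103784 ≈ 322.16, ∠ = arctan(10/322) ≈ 1.78°
|L| = 20 · 147.64 / 92252 ≈ 0.032008
Gain = 20 log₁₀(0.032008) ≈ -29.89 dB
∠L = 118.30° − 79.69° = 38.61°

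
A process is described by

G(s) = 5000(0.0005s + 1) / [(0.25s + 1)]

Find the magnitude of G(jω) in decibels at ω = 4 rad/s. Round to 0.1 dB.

At ω = 4 rad/s:
zero (1 + j4·0.0005) = 1 + j0.002 → |·| ≈ 1, ∠ ≈ 0.11°
pole (1 + j4·0.25) = 1 + j1 → |·| ≈ 1.4142, ∠ ≈ 45.00°
|G| = 5000 · 1 / (1.4142) ≈ 3535.6
Gain = 20 log₁₀(3535.6) ≈ 70.97 dB

71.0 dB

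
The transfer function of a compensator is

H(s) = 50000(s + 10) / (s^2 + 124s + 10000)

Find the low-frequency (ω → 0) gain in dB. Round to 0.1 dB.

H(0) = 50000·10 / 10000 = 50
20 log₁₀(50) ≈ 33.98 dB

34.0 dB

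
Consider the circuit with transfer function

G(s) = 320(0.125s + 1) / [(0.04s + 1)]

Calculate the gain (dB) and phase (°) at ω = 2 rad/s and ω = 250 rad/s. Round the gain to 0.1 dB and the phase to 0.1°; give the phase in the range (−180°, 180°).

At ω = 2 rad/s:
zero (1 + j2·0.125) = 1 + j0.25 → |·| ≈ 1.0308, ∠ ≈ 14.04°
pole (1 + j2·0.04) = 1 + j0.08 → |·| ≈ 1.0032, ∠ ≈ 4.57°
|G| = 320 · 1.0308 / (1.0032) ≈ 328.8
Gain = 20 log₁₀(328.8) ≈ 50.34 dB
∠G = (14.04°) − (4.57°) = 9.47°

At ω = 250 rad/s:
zero (1 + j250·0.125) = 1 + j31.25 → |·| ≈ 31.266, ∠ ≈ 88.17°
pole (1 + j250·0.04) = 1 + j10 → |·| ≈ 10.05, ∠ ≈ 84.29°
|G| = 320 · 31.266 / (10.05) ≈ 995.53
Gain = 20 log₁₀(995.53) ≈ 59.96 dB
∠G = (88.17°) − (84.29°) = 3.88°

ω = 2: 50.3 dB, 9.5°; ω = 250: 60.0 dB, 3.9°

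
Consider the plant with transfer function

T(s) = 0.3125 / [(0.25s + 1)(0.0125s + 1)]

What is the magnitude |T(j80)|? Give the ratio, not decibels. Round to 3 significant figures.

0.0110

At ω = 80 rad/s:
pole (1 + j80·0.25) = 1 + j20 → |·| ≈ 20.025, ∠ ≈ 87.14°
pole (1 + j80·0.0125) = 1 + j1 → |·| ≈ 1.4142, ∠ ≈ 45.00°
|T| = 0.3125 · 1 / (20.025 · 1.4142) ≈ 0.011035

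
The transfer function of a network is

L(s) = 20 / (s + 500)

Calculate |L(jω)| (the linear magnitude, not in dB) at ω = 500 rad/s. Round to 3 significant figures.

0.0283

Substitute s = j500:
Numerator: 20 = 20 + j0
Denominator: (j500) + 500 = 500 + j500
|N| = √(20² + 0²) ≈ 20, ∠N ≈ 0.00°
|D| = √(500² + 500²) ≈ 707.11, ∠D ≈ 45.00°
|L| = 20 / 707.11 ≈ 0.028284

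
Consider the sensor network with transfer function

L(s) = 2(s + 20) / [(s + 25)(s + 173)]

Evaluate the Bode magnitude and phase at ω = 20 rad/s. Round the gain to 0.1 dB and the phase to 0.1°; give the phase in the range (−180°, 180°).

At s = jω = j20:
zero (s+20): 20 + j20 → |·| = √(20²+20²) = √800 ≈ 28.284, ∠ = arctan(20/20) ≈ 45.00°
pole (s+25): 25 + j20 → |·| = √(25²+20²) = √1025 ≈ 32.016, ∠ = arctan(20/25) ≈ 38.66°
pole (s+173): 173 + j20 → |·| = √(173²+20²) = √30329 ≈ 174.15, ∠ = arctan(20/173) ≈ 6.59°
|L| = 2 · 28.284 / 5575.6 ≈ 0.010146
Gain = 20 log₁₀(0.010146) ≈ -39.87 dB
∠L = 45.00° − 45.25° = -0.25°

-39.9 dB, -0.3°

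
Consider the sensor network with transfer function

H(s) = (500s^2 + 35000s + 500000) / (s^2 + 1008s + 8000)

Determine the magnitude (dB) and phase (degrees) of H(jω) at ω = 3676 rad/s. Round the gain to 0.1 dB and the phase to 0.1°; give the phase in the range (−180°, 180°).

53.7 dB, 14.3°

Substitute s = j3676:
Numerator: 500(j3676)^2 + 35000(j3676) + 500000 = -6755988000 + j128660000
Denominator: (j3676)^2 + 1008(j3676) + 8000 = -13504976 + j3705408
|N| = √(6755988000² + 128660000²) ≈ 6.7572e+09, ∠N ≈ 178.91°
|D| = √(13504976² + 3705408²) ≈ 1.4004e+07, ∠D ≈ 164.66°
|H| = 6.7572e+09 / 1.4004e+07 ≈ 482.52
Gain = 20 log₁₀(482.52) ≈ 53.67 dB
∠H = 178.91° − 164.66° = 14.25°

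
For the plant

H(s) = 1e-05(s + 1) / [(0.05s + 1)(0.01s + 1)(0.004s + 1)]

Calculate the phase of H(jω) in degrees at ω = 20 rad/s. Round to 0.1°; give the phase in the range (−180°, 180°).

26.3°

At ω = 20 rad/s:
zero (1 + j20·1) = 1 + j20 → |·| ≈ 20.025, ∠ ≈ 87.14°
pole (1 + j20·0.05) = 1 + j1 → |·| ≈ 1.4142, ∠ ≈ 45.00°
pole (1 + j20·0.01) = 1 + j0.2 → |·| ≈ 1.0198, ∠ ≈ 11.31°
pole (1 + j20·0.004) = 1 + j0.08 → |·| ≈ 1.0032, ∠ ≈ 4.57°
∠H = (87.14°) − (45.00° + 11.31° + 4.57°) = 26.26°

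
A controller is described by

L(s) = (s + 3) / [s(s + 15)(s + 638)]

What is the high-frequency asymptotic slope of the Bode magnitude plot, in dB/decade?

Each pole contributes −20 dB/decade at high frequency; each zero contributes +20 dB/decade.
Net: 1 zero(s) − 3 pole(s) → -40 dB/decade.

-40 dB/decade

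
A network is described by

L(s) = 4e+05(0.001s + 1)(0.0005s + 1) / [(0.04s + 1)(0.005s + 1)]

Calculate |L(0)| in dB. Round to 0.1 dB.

L(0) = 4e+05 · 1 / 1 = 4e+05
20 log₁₀(4e+05) ≈ 112.04 dB

112.0 dB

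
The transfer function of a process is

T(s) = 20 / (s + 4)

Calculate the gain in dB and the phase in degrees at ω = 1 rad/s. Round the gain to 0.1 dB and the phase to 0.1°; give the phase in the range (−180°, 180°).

13.7 dB, -14.0°

At s = jω = j1:
pole (s+4): 4 + j1 → |·| = √(4²+1²) = √17 ≈ 4.1231, ∠ = arctan(1/4) ≈ 14.04°
|T| = 20 / 4.1231 ≈ 4.8507
Gain = 20 log₁₀(4.8507) ≈ 13.72 dB
∠T = 0.00° − 14.04° = -14.04°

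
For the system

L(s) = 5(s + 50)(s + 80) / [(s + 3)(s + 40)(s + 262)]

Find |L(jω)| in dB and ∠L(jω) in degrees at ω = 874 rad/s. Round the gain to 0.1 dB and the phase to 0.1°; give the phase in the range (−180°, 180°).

-45.2 dB, -79.0°

At s = jω = j874:
zero (s+50): 50 + j874 → |·| = √(50²+874²) = √766376 ≈ 875.43, ∠ = arctan(874/50) ≈ 86.73°
zero (s+80): 80 + j874 → |·| = √(80²+874²) = √770276 ≈ 877.65, ∠ = arctan(874/80) ≈ 84.77°
pole (s+3): 3 + j874 → |·| = √(3²+874²) = √763885 ≈ 874.01, ∠ = arctan(874/3) ≈ 89.80°
pole (s+40): 40 + j874 → |·| = √(40²+874²) = √765476 ≈ 874.91, ∠ = arctan(874/40) ≈ 87.38°
pole (s+262): 262 + j874 → |·| = √(262²+874²) = √832520 ≈ 912.43, ∠ = arctan(874/262) ≈ 73.31°
|L| = 5 · 7.6832e+05 / 6.9772e+08 ≈ 0.0055059
Gain = 20 log₁₀(0.0055059) ≈ -45.18 dB
∠L = 171.50° − 250.49° = -78.99°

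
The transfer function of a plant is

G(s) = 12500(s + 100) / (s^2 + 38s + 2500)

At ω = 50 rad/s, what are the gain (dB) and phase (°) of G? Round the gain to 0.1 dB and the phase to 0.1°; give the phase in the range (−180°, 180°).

At s = jω = j50:
zero (s+100): 100 + j50 → |·| = √(100²+50²) = √12500 ≈ 111.8, ∠ = arctan(50/100) ≈ 26.57°
quadratic: (j50)² + 38·j50 + 2500 = 0 + j1900 → |·| ≈ 1900, ∠ ≈ 90.00°
|G| = 12500 · 111.8 / 1900 ≈ 735.53
Gain = 20 log₁₀(735.53) ≈ 57.33 dB
∠G = 26.57° − 90.00° = -63.43°

57.3 dB, -63.4°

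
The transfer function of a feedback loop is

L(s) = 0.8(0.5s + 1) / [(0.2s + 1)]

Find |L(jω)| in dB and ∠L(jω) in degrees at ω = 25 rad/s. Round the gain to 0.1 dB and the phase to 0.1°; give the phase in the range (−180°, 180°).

5.9 dB, 6.7°

At ω = 25 rad/s:
zero (1 + j25·0.5) = 1 + j12.5 → |·| ≈ 12.54, ∠ ≈ 85.43°
pole (1 + j25·0.2) = 1 + j5 → |·| ≈ 5.099, ∠ ≈ 78.69°
|L| = 0.8 · 12.54 / (5.099) ≈ 1.9674
Gain = 20 log₁₀(1.9674) ≈ 5.88 dB
∠L = (85.43°) − (78.69°) = 6.74°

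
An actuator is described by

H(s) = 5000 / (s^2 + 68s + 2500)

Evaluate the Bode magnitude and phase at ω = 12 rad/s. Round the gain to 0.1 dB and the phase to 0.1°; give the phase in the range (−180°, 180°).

6.0 dB, -19.1°

At s = jω = j12:
quadratic: (j12)² + 68·j12 + 2500 = 2356 + j816 → |·| ≈ 2493.3, ∠ ≈ 19.10°
|H| = 5000 / 2493.3 ≈ 2.0054
Gain = 20 log₁₀(2.0054) ≈ 6.04 dB
∠H = 0.00° − 19.10° = -19.10°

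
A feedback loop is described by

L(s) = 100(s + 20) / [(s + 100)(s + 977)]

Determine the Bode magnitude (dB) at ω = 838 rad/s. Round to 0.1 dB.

-22.3 dB

At s = jω = j838:
zero (s+20): 20 + j838 → |·| = √(20²+838²) = √702644 ≈ 838.24, ∠ = arctan(838/20) ≈ 88.63°
pole (s+100): 100 + j838 → |·| = √(100²+838²) = √712244 ≈ 843.95, ∠ = arctan(838/100) ≈ 83.19°
pole (s+977): 977 + j838 → |·| = √(977²+838²) = √1656773 ≈ 1287.2, ∠ = arctan(838/977) ≈ 40.62°
|L| = 100 · 838.24 / 1.0863e+06 ≈ 0.077165
Gain = 20 log₁₀(0.077165) ≈ -22.25 dB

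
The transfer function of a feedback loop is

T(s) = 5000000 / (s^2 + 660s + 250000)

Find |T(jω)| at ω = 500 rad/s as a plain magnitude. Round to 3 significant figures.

At s = jω = j500:
quadratic: (j500)² + 660·j500 + 250000 = 0 + j330000 → |·| ≈ 3.3e+05, ∠ ≈ 90.00°
|T| = 5000000 / 3.3e+05 ≈ 15.152

15.2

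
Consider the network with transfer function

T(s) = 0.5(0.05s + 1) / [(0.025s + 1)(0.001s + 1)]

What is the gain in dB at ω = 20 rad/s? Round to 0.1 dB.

At ω = 20 rad/s:
zero (1 + j20·0.05) = 1 + j1 → |·| ≈ 1.4142, ∠ ≈ 45.00°
pole (1 + j20·0.025) = 1 + j0.5 → |·| ≈ 1.118, ∠ ≈ 26.57°
pole (1 + j20·0.001) = 1 + j0.02 → |·| ≈ 1.0002, ∠ ≈ 1.15°
|T| = 0.5 · 1.4142 / (1.118 · 1.0002) ≈ 0.63234
Gain = 20 log₁₀(0.63234) ≈ -3.98 dB

-4.0 dB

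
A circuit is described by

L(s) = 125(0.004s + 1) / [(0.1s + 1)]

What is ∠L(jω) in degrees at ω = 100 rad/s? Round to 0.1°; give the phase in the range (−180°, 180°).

-62.5°

At ω = 100 rad/s:
zero (1 + j100·0.004) = 1 + j0.4 → |·| ≈ 1.077, ∠ ≈ 21.80°
pole (1 + j100·0.1) = 1 + j10 → |·| ≈ 10.05, ∠ ≈ 84.29°
∠L = (21.80°) − (84.29°) = -62.49°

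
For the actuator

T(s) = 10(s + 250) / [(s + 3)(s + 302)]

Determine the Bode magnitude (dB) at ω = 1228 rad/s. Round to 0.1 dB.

-41.9 dB

At s = jω = j1228:
zero (s+250): 250 + j1228 → |·| = √(250²+1228²) = √1570484 ≈ 1253.2, ∠ = arctan(1228/250) ≈ 78.49°
pole (s+3): 3 + j1228 → |·| = √(3²+1228²) = √1507993 ≈ 1228, ∠ = arctan(1228/3) ≈ 89.86°
pole (s+302): 302 + j1228 → |·| = √(302²+1228²) = √1599188 ≈ 1264.6, ∠ = arctan(1228/302) ≈ 76.18°
|T| = 10 · 1253.2 / 1.5529e+06 ≈ 0.0080701
Gain = 20 log₁₀(0.0080701) ≈ -41.86 dB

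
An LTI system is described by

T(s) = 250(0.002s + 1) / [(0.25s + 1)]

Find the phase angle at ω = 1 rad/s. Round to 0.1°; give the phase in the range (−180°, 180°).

-13.9°

At ω = 1 rad/s:
zero (1 + j1·0.002) = 1 + j0.002 → |·| ≈ 1, ∠ ≈ 0.11°
pole (1 + j1·0.25) = 1 + j0.25 → |·| ≈ 1.0308, ∠ ≈ 14.04°
∠T = (0.11°) − (14.04°) = -13.93°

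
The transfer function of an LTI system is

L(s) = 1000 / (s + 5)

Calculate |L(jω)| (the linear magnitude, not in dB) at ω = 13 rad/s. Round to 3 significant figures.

71.8

Substitute s = j13:
Numerator: 1000 = 1000 + j0
Denominator: (j13) + 5 = 5 + j13
|N| = √(1000² + 0²) ≈ 1000, ∠N ≈ 0.00°
|D| = √(5² + 13²) ≈ 13.928, ∠D ≈ 68.96°
|L| = 1000 / 13.928 ≈ 71.798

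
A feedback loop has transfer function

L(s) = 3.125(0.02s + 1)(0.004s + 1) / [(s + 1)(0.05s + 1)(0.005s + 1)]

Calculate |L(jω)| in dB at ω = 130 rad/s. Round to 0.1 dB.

-40.3 dB

At ω = 130 rad/s:
zero (1 + j130·0.02) = 1 + j2.6 → |·| ≈ 2.7857, ∠ ≈ 68.96°
zero (1 + j130·0.004) = 1 + j0.52 → |·| ≈ 1.1271, ∠ ≈ 27.47°
pole (1 + j130·1) = 1 + j130 → |·| ≈ 130, ∠ ≈ 89.56°
pole (1 + j130·0.05) = 1 + j6.5 → |·| ≈ 6.5765, ∠ ≈ 81.25°
pole (1 + j130·0.005) = 1 + j0.65 → |·| ≈ 1.1927, ∠ ≈ 33.02°
|L| = 3.125 · 2.7857 · 1.1271 / (130 · 6.5765 · 1.1927) ≈ 0.0096223
Gain = 20 log₁₀(0.0096223) ≈ -40.33 dB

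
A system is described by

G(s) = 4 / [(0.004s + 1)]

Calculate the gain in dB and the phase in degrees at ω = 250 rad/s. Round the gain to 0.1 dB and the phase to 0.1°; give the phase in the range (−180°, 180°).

At ω = 250 rad/s:
pole (1 + j250·0.004) = 1 + j1 → |·| ≈ 1.4142, ∠ ≈ 45.00°
|G| = 4 · 1 / (1.4142) ≈ 2.8285
Gain = 20 log₁₀(2.8285) ≈ 9.03 dB
∠G = (0°) − (45.00°) = -45.00°

9.0 dB, -45.0°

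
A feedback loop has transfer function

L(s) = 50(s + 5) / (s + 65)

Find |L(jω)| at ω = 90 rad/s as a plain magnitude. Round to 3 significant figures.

40.6

At s = jω = j90:
zero (s+5): 5 + j90 → |·| = √(5²+90²) = √8125 ≈ 90.139, ∠ = arctan(90/5) ≈ 86.82°
pole (s+65): 65 + j90 → |·| = √(65²+90²) = √12325 ≈ 111.02, ∠ = arctan(90/65) ≈ 54.16°
|L| = 50 · 90.139 / 111.02 ≈ 40.596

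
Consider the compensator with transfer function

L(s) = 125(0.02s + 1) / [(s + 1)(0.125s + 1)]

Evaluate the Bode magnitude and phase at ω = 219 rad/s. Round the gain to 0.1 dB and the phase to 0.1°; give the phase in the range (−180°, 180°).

At ω = 219 rad/s:
zero (1 + j219·0.02) = 1 + j4.38 → |·| ≈ 4.4927, ∠ ≈ 77.14°
pole (1 + j219·1) = 1 + j219 → |·| ≈ 219, ∠ ≈ 89.74°
pole (1 + j219·0.125) = 1 + j27.375 → |·| ≈ 27.393, ∠ ≈ 87.91°
|L| = 125 · 4.4927 / (219 · 27.393) ≈ 0.093612
Gain = 20 log₁₀(0.093612) ≈ -20.57 dB
∠L = (77.14°) − (89.74° + 87.91°) = -100.51°

-20.6 dB, -100.5°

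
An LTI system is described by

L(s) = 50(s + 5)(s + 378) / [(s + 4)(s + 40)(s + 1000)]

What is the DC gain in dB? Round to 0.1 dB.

L(0) = 50·5·378 / (4·40·1000) ≈ 0.59062
20 log₁₀(0.59062) ≈ -4.57 dB

-4.6 dB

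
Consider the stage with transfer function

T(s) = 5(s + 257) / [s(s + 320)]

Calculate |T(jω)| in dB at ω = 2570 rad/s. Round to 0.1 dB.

-54.2 dB

At s = jω = j2570:
zero (s+257): 257 + j2570 → |·| = √(257²+2570²) = √6670949 ≈ 2582.8, ∠ = arctan(2570/257) ≈ 84.29°
pole (s+320): 320 + j2570 → |·| = √(320²+2570²) = √6707300 ≈ 2589.8, ∠ = arctan(2570/320) ≈ 82.90°
pole at origin: |s| = 2570, ∠ = 90.00° (in denominator)
|T| = 5 · 2582.8 / 6.6558e+06 ≈ 0.0019403
Gain = 20 log₁₀(0.0019403) ≈ -54.24 dB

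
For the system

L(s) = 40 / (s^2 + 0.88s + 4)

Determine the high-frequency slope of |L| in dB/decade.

Each pole contributes −20 dB/decade at high frequency; each zero contributes +20 dB/decade.
Net: 0 zero(s) − 2 pole(s) → -40 dB/decade.

-40 dB/decade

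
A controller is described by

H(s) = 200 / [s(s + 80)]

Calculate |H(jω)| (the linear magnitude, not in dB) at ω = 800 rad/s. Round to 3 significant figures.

At s = jω = j800:
pole (s+80): 80 + j800 → |·| = √(80²+800²) = √646400 ≈ 803.99, ∠ = arctan(800/80) ≈ 84.29°
pole at origin: |s| = 800, ∠ = 90.00° (in denominator)
|H| = 200 / 6.4319e+05 ≈ 0.00031095

0.000311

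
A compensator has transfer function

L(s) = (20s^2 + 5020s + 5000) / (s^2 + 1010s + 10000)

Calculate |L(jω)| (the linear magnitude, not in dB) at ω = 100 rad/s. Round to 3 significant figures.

5.33

Substitute s = j100:
Numerator: 20(j100)^2 + 5020(j100) + 5000 = -195000 + j502000
Denominator: (j100)^2 + 1010(j100) + 10000 = 0 + j101000
|N| = √(195000² + 502000²) ≈ 5.3854e+05, ∠N ≈ 111.23°
|D| = √(0² + 101000²) ≈ 1.01e+05, ∠D ≈ 90.00°
|L| = 5.3854e+05 / 1.01e+05 ≈ 5.3321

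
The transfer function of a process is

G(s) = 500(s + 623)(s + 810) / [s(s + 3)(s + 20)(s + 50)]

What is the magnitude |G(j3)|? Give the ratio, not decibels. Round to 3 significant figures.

1.96e+04

At s = jω = j3:
zero (s+623): 623 + j3 → |·| = √(623²+3²) = √388138 ≈ 623.01, ∠ = arctan(3/623) ≈ 0.28°
zero (s+810): 810 + j3 → |·| = √(810²+3²) = √656109 ≈ 810.01, ∠ = arctan(3/810) ≈ 0.21°
pole (s+3): 3 + j3 → |·| = √(3²+3²) = √18 ≈ 4.2426, ∠ = arctan(3/3) ≈ 45.00°
pole (s+20): 20 + j3 → |·| = √(20²+3²) = √409 ≈ 20.224, ∠ = arctan(3/20) ≈ 8.53°
pole (s+50): 50 + j3 → |·| = √(50²+3²) = √2509 ≈ 50.09, ∠ = arctan(3/50) ≈ 3.43°
pole at origin: |s| = 3, ∠ = 90.00° (in denominator)
|G| = 500 · 5.0464e+05 / 12894 ≈ 19569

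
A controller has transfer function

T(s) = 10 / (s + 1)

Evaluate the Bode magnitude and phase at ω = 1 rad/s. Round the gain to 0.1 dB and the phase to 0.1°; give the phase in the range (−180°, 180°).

17.0 dB, -45.0°

At s = jω = j1:
pole (s+1): 1 + j1 → |·| = √(1²+1²) = √2 ≈ 1.4142, ∠ = arctan(1/1) ≈ 45.00°
|T| = 10 / 1.4142 ≈ 7.0711
Gain = 20 log₁₀(7.0711) ≈ 16.99 dB
∠T = 0.00° − 45.00° = -45.00°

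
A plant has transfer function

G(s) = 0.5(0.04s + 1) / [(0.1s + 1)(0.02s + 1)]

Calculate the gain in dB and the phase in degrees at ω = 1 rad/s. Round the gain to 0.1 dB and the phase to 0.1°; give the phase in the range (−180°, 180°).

At ω = 1 rad/s:
zero (1 + j1·0.04) = 1 + j0.04 → |·| ≈ 1.0008, ∠ ≈ 2.29°
pole (1 + j1·0.1) = 1 + j0.1 → |·| ≈ 1.005, ∠ ≈ 5.71°
pole (1 + j1·0.02) = 1 + j0.02 → |·| ≈ 1.0002, ∠ ≈ 1.15°
|G| = 0.5 · 1.0008 / (1.005 · 1.0002) ≈ 0.49781
Gain = 20 log₁₀(0.49781) ≈ -6.06 dB
∠G = (2.29°) − (5.71° + 1.15°) = -4.57°

-6.1 dB, -4.6°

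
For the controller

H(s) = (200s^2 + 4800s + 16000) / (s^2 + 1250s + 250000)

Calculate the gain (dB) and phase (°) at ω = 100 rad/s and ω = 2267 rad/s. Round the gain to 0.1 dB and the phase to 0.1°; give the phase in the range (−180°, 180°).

ω = 100: 17.6 dB, 138.9°; ω = 2267: 45.2 dB, 29.5°

Substitute s = j100:
Numerator: 200(j100)^2 + 4800(j100) + 16000 = -1984000 + j480000
Denominator: (j100)^2 + 1250(j100) + 250000 = 240000 + j125000
|N| = √(1984000² + 480000²) ≈ 2.0412e+06, ∠N ≈ 166.40°
|D| = √(240000² + 125000²) ≈ 2.706e+05, ∠D ≈ 27.51°
|H| = 2.0412e+06 / 2.706e+05 ≈ 7.5432
Gain = 20 log₁₀(7.5432) ≈ 17.55 dB
∠H = 166.40° − 27.51° = 138.89°

Substitute s = j2267:
Numerator: 200(j2267)^2 + 4800(j2267) + 16000 = -1027841800 + j10881600
Denominator: (j2267)^2 + 1250(j2267) + 250000 = -4889289 + j2833750
|N| = √(1027841800² + 10881600²) ≈ 1.0279e+09, ∠N ≈ 179.39°
|D| = √(4889289² + 2833750²) ≈ 5.6511e+06, ∠D ≈ 149.90°
|H| = 1.0279e+09 / 5.6511e+06 ≈ 181.89
Gain = 20 log₁₀(181.89) ≈ 45.20 dB
∠H = 179.39° − 149.90° = 29.49°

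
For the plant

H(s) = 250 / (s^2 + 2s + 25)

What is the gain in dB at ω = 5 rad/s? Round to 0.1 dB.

28.0 dB

At s = jω = j5:
quadratic: (j5)² + 2·j5 + 25 = 0 + j10 → |·| ≈ 10, ∠ ≈ 90.00°
|H| = 250 / 10 ≈ 25
Gain = 20 log₁₀(25) ≈ 27.96 dB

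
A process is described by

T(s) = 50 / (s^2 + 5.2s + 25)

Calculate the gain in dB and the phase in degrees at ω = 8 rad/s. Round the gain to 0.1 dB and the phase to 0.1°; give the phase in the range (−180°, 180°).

-1.1 dB, -133.2°

At s = jω = j8:
quadratic: (j8)² + 5.2·j8 + 25 = -39 + j41.6 → |·| ≈ 57.022, ∠ ≈ 133.15°
|T| = 50 / 57.022 ≈ 0.87685
Gain = 20 log₁₀(0.87685) ≈ -1.14 dB
∠T = 0.00° − 133.15° = -133.15°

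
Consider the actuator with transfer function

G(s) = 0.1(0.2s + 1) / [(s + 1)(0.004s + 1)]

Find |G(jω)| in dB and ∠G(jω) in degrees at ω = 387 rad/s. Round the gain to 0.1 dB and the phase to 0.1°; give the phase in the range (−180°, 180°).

-39.3 dB, -57.7°

At ω = 387 rad/s:
zero (1 + j387·0.2) = 1 + j77.4 → |·| ≈ 77.406, ∠ ≈ 89.26°
pole (1 + j387·1) = 1 + j387 → |·| ≈ 387, ∠ ≈ 89.85°
pole (1 + j387·0.004) = 1 + j1.548 → |·| ≈ 1.8429, ∠ ≈ 57.14°
|G| = 0.1 · 77.406 / (387 · 1.8429) ≈ 0.010853
Gain = 20 log₁₀(0.010853) ≈ -39.29 dB
∠G = (89.26°) − (89.85° + 57.14°) = -57.73°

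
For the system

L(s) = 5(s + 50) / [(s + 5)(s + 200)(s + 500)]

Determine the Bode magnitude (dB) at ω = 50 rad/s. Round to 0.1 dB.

At s = jω = j50:
zero (s+50): 50 + j50 → |·| = √(50²+50²) = √5000 ≈ 70.711, ∠ = arctan(50/50) ≈ 45.00°
pole (s+5): 5 + j50 → |·| = √(5²+50²) = √2525 ≈ 50.249, ∠ = arctan(50/5) ≈ 84.29°
pole (s+200): 200 + j50 → |·| = √(200²+50²) = √42500 ≈ 206.16, ∠ = arctan(50/200) ≈ 14.04°
pole (s+500): 500 + j50 → |·| = √(500²+50²) = √252500 ≈ 502.49, ∠ = arctan(50/500) ≈ 5.71°
|L| = 5 · 70.711 / 5.2055e+06 ≈ 6.792e-05
Gain = 20 log₁₀(6.792e-05) ≈ -83.36 dB

-83.4 dB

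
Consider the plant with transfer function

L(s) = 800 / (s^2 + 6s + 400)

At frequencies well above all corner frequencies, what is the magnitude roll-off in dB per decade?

-40 dB/decade

Each pole contributes −20 dB/decade at high frequency; each zero contributes +20 dB/decade.
Net: 0 zero(s) − 2 pole(s) → -40 dB/decade.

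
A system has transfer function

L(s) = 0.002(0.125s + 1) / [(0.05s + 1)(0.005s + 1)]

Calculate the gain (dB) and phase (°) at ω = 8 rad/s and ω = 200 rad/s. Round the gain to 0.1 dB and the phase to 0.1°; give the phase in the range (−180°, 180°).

ω = 8: -51.6 dB, 20.9°; ω = 200: -49.1 dB, -41.6°

At ω = 8 rad/s:
zero (1 + j8·0.125) = 1 + j1 → |·| ≈ 1.4142, ∠ ≈ 45.00°
pole (1 + j8·0.05) = 1 + j0.4 → |·| ≈ 1.077, ∠ ≈ 21.80°
pole (1 + j8·0.005) = 1 + j0.04 → |·| ≈ 1.0008, ∠ ≈ 2.29°
|L| = 0.002 · 1.4142 / (1.077 · 1.0008) ≈ 0.0026241
Gain = 20 log₁₀(0.0026241) ≈ -51.62 dB
∠L = (45.00°) − (21.80° + 2.29°) = 20.91°

At ω = 200 rad/s:
zero (1 + j200·0.125) = 1 + j25 → |·| ≈ 25.02, ∠ ≈ 87.71°
pole (1 + j200·0.05) = 1 + j10 → |·| ≈ 10.05, ∠ ≈ 84.29°
pole (1 + j200·0.005) = 1 + j1 → |·| ≈ 1.4142, ∠ ≈ 45.00°
|L| = 0.002 · 25.02 / (10.05 · 1.4142) ≈ 0.0035208
Gain = 20 log₁₀(0.0035208) ≈ -49.07 dB
∠L = (87.71°) − (84.29° + 45.00°) = -41.58°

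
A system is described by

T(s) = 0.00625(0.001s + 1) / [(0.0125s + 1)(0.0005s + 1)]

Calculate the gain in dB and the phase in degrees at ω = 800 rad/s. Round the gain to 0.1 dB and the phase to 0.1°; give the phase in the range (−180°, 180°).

-62.6 dB, -67.4°

At ω = 800 rad/s:
zero (1 + j800·0.001) = 1 + j0.8 → |·| ≈ 1.2806, ∠ ≈ 38.66°
pole (1 + j800·0.0125) = 1 + j10 → |·| ≈ 10.05, ∠ ≈ 84.29°
pole (1 + j800·0.0005) = 1 + j0.4 → |·| ≈ 1.077, ∠ ≈ 21.80°
|T| = 0.00625 · 1.2806 / (10.05 · 1.077) ≈ 0.00073945
Gain = 20 log₁₀(0.00073945) ≈ -62.62 dB
∠T = (38.66°) − (84.29° + 21.80°) = -67.43°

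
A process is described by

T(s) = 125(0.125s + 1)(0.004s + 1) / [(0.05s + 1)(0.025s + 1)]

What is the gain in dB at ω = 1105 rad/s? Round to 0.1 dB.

34.2 dB

At ω = 1105 rad/s:
zero (1 + j1105·0.125) = 1 + j138.125 → |·| ≈ 138.13, ∠ ≈ 89.59°
zero (1 + j1105·0.004) = 1 + j4.42 → |·| ≈ 4.5317, ∠ ≈ 77.25°
pole (1 + j1105·0.05) = 1 + j55.25 → |·| ≈ 55.259, ∠ ≈ 88.96°
pole (1 + j1105·0.025) = 1 + j27.625 → |·| ≈ 27.643, ∠ ≈ 87.93°
|T| = 125 · 138.13 · 4.5317 / (55.259 · 27.643) ≈ 51.224
Gain = 20 log₁₀(51.224) ≈ 34.19 dB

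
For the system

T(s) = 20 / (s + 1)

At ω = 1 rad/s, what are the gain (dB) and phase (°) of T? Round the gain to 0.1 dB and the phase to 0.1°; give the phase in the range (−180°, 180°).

23.0 dB, -45.0°

At s = jω = j1:
pole (s+1): 1 + j1 → |·| = √(1²+1²) = √2 ≈ 1.4142, ∠ = arctan(1/1) ≈ 45.00°
|T| = 20 / 1.4142 ≈ 14.142
Gain = 20 log₁₀(14.142) ≈ 23.01 dB
∠T = 0.00° − 45.00° = -45.00°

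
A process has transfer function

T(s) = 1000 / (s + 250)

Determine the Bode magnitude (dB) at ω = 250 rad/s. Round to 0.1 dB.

Substitute s = j250:
Numerator: 1000 = 1000 + j0
Denominator: (j250) + 250 = 250 + j250
|N| = √(1000² + 0²) ≈ 1000, ∠N ≈ 0.00°
|D| = √(250² + 250²) ≈ 353.55, ∠D ≈ 45.00°
|T| = 1000 / 353.55 ≈ 2.8285
Gain = 20 log₁₀(2.8285) ≈ 9.03 dB

9.0 dB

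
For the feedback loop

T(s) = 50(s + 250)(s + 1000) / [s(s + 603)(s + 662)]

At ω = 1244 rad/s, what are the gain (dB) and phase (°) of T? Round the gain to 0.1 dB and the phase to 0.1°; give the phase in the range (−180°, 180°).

At s = jω = j1244:
zero (s+250): 250 + j1244 → |·| = √(250²+1244²) = √1610036 ≈ 1268.9, ∠ = arctan(1244/250) ≈ 78.64°
zero (s+1000): 1000 + j1244 → |·| = √(1000²+1244²) = √2547536 ≈ 1596.1, ∠ = arctan(1244/1000) ≈ 51.21°
pole (s+603): 603 + j1244 → |·| = √(603²+1244²) = √1911145 ≈ 1382.4, ∠ = arctan(1244/603) ≈ 64.14°
pole (s+662): 662 + j1244 → |·| = √(662²+1244²) = √1985780 ≈ 1409.2, ∠ = arctan(1244/662) ≈ 61.98°
pole at origin: |s| = 1244, ∠ = 90.00° (in denominator)
|T| = 50 · 2.0253e+06 / 2.4234e+09 ≈ 0.041786
Gain = 20 log₁₀(0.041786) ≈ -27.58 dB
∠T = 129.85° − 216.12° = -86.27°

-27.6 dB, -86.3°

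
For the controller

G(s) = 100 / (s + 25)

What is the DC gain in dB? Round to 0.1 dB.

12.0 dB

G(0) = 100 / (25) = 4
20 log₁₀(4) ≈ 12.04 dB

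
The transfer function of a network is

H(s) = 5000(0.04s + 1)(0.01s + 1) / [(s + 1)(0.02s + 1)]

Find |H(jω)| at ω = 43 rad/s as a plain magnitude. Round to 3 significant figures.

At ω = 43 rad/s:
zero (1 + j43·0.04) = 1 + j1.72 → |·| ≈ 1.9896, ∠ ≈ 59.83°
zero (1 + j43·0.01) = 1 + j0.43 → |·| ≈ 1.0885, ∠ ≈ 23.27°
pole (1 + j43·1) = 1 + j43 → |·| ≈ 43.012, ∠ ≈ 88.67°
pole (1 + j43·0.02) = 1 + j0.86 → |·| ≈ 1.3189, ∠ ≈ 40.70°
|H| = 5000 · 1.9896 · 1.0885 / (43.012 · 1.3189) ≈ 190.88

191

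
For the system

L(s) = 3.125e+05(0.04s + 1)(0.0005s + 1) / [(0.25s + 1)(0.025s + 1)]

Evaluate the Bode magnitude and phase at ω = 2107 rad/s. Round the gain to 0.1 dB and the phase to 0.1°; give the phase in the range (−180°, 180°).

62.8 dB, -43.0°

At ω = 2107 rad/s:
zero (1 + j2107·0.04) = 1 + j84.28 → |·| ≈ 84.286, ∠ ≈ 89.32°
zero (1 + j2107·0.0005) = 1 + j1.0535 → |·| ≈ 1.4525, ∠ ≈ 46.49°
pole (1 + j2107·0.25) = 1 + j526.75 → |·| ≈ 526.75, ∠ ≈ 89.89°
pole (1 + j2107·0.025) = 1 + j52.675 → |·| ≈ 52.684, ∠ ≈ 88.91°
|L| = 3.125e+05 · 84.286 · 1.4525 / (526.75 · 52.684) ≈ 1378.6
Gain = 20 log₁₀(1378.6) ≈ 62.79 dB
∠L = (89.32° + 46.49°) − (89.89° + 88.91°) = -42.99°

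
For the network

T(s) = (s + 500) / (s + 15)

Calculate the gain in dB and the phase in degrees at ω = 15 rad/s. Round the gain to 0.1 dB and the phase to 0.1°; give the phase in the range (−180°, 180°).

27.5 dB, -43.3°

Substitute s = j15:
Numerator: (j15) + 500 = 500 + j15
Denominator: (j15) + 15 = 15 + j15
|N| = √(500² + 15²) ≈ 500.22, ∠N ≈ 1.72°
|D| = √(15² + 15²) ≈ 21.213, ∠D ≈ 45.00°
|T| = 500.22 / 21.213 ≈ 23.581
Gain = 20 log₁₀(23.581) ≈ 27.45 dB
∠T = 1.72° − 45.00° = -43.28°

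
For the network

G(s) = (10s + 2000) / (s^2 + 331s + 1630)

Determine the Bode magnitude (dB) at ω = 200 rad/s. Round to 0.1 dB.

-28.6 dB

Substitute s = j200:
Numerator: 10(j200) + 2000 = 2000 + j2000
Denominator: (j200)^2 + 331(j200) + 1630 = -38370 + j66200
|N| = √(2000² + 2000²) ≈ 2828.4, ∠N ≈ 45.00°
|D| = √(38370² + 66200²) ≈ 76516, ∠D ≈ 120.10°
|G| = 2828.4 / 76516 ≈ 0.036965
Gain = 20 log₁₀(0.036965) ≈ -28.64 dB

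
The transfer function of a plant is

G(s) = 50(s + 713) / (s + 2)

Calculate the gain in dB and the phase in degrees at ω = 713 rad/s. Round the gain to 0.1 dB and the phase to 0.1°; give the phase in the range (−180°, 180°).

At s = jω = j713:
zero (s+713): 713 + j713 → |·| = √(713²+713²) = √1016738 ≈ 1008.3, ∠ = arctan(713/713) ≈ 45.00°
pole (s+2): 2 + j713 → |·| = √(2²+713²) = √508373 ≈ 713, ∠ = arctan(713/2) ≈ 89.84°
|G| = 50 · 1008.3 / 713 ≈ 70.708
Gain = 20 log₁₀(70.708) ≈ 36.99 dB
∠G = 45.00° − 89.84° = -44.84°

37.0 dB, -44.8°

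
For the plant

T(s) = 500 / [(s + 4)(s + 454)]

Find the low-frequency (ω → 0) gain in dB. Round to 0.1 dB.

T(0) = 500 / (4·454) ≈ 0.27533
20 log₁₀(0.27533) ≈ -11.20 dB

-11.2 dB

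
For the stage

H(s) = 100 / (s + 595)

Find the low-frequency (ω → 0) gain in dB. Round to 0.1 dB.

-15.5 dB

H(0) = 100 / 595 ≈ 0.16807
20 log₁₀(0.16807) ≈ -15.49 dB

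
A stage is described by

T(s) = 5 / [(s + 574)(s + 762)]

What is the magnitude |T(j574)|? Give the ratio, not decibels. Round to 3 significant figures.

At s = jω = j574:
pole (s+574): 574 + j574 → |·| = √(574²+574²) = √658952 ≈ 811.76, ∠ = arctan(574/574) ≈ 45.00°
pole (s+762): 762 + j574 → |·| = √(762²+574²) = √910120 ≈ 954, ∠ = arctan(574/762) ≈ 36.99°
|T| = 5 / 7.7442e+05 ≈ 6.4564e-06

6.46e-06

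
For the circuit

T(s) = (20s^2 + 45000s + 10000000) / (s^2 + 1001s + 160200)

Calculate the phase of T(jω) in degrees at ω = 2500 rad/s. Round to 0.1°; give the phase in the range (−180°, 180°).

Substitute s = j2500:
Numerator: 20(j2500)^2 + 45000(j2500) + 10000000 = -115000000 + j112500000
Denominator: (j2500)^2 + 1001(j2500) + 160200 = -6089800 + j2502500
|N| = √(115000000² + 112500000²) ≈ 1.6088e+08, ∠N ≈ 135.63°
|D| = √(6089800² + 2502500²) ≈ 6.5839e+06, ∠D ≈ 157.66°
∠T = 135.63° − 157.66° = -22.03°

-22.0°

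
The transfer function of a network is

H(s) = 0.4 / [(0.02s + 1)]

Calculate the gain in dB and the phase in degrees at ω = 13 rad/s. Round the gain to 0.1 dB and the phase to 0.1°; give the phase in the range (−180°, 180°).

At ω = 13 rad/s:
pole (1 + j13·0.02) = 1 + j0.26 → |·| ≈ 1.0332, ∠ ≈ 14.57°
|H| = 0.4 · 1 / (1.0332) ≈ 0.38715
Gain = 20 log₁₀(0.38715) ≈ -8.24 dB
∠H = (0°) − (14.57°) = -14.57°

-8.2 dB, -14.6°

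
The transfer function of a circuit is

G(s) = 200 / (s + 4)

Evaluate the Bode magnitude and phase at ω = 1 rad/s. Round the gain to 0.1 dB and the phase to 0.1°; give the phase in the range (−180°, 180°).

33.7 dB, -14.0°

Substitute s = j1:
Numerator: 200 = 200 + j0
Denominator: (j1) + 4 = 4 + j1
|N| = √(200² + 0²) ≈ 200, ∠N ≈ 0.00°
|D| = √(4² + 1²) ≈ 4.1231, ∠D ≈ 14.04°
|G| = 200 / 4.1231 ≈ 48.507
Gain = 20 log₁₀(48.507) ≈ 33.72 dB
∠G = 0.00° − 14.04° = -14.04°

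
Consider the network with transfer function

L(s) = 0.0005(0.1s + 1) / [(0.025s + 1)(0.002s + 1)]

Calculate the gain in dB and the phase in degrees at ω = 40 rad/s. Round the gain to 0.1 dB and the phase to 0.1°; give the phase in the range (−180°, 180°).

At ω = 40 rad/s:
zero (1 + j40·0.1) = 1 + j4 → |·| ≈ 4.1231, ∠ ≈ 75.96°
pole (1 + j40·0.025) = 1 + j1 → |·| ≈ 1.4142, ∠ ≈ 45.00°
pole (1 + j40·0.002) = 1 + j0.08 → |·| ≈ 1.0032, ∠ ≈ 4.57°
|L| = 0.0005 · 4.1231 / (1.4142 · 1.0032) ≈ 0.0014531
Gain = 20 log₁₀(0.0014531) ≈ -56.75 dB
∠L = (75.96°) − (45.00° + 4.57°) = 26.39°

-56.8 dB, 26.4°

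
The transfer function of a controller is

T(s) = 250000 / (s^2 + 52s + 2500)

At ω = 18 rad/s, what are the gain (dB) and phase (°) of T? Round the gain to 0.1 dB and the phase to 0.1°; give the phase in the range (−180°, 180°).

At s = jω = j18:
quadratic: (j18)² + 52·j18 + 2500 = 2176 + j936 → |·| ≈ 2368.8, ∠ ≈ 23.27°
|T| = 250000 / 2368.8 ≈ 105.54
Gain = 20 log₁₀(105.54) ≈ 40.47 dB
∠T = 0.00° − 23.27° = -23.27°

40.5 dB, -23.3°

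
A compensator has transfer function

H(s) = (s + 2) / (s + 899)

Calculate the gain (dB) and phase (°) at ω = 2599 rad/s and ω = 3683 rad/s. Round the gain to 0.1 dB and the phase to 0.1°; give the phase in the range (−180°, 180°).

At s = jω = j2599:
zero (s+2): 2 + j2599 → |·| = √(2²+2599²) = √6754805 ≈ 2599, ∠ = arctan(2599/2) ≈ 89.96°
pole (s+899): 899 + j2599 → |·| = √(899²+2599²) = √7563002 ≈ 2750.1, ∠ = arctan(2599/899) ≈ 70.92°
|H| = 1 · 2599 / 2750.1 ≈ 0.94506
Gain = 20 log₁₀(0.94506) ≈ -0.49 dB
∠H = 89.96° − 70.92° = 19.04°

At s = jω = j3683:
zero (s+2): 2 + j3683 → |·| = √(2²+3683²) = √13564493 ≈ 3683, ∠ = arctan(3683/2) ≈ 89.97°
pole (s+899): 899 + j3683 → |·| = √(899²+3683²) = √14372690 ≈ 3791.1, ∠ = arctan(3683/899) ≈ 76.28°
|H| = 1 · 3683 / 3791.1 ≈ 0.97149
Gain = 20 log₁₀(0.97149) ≈ -0.25 dB
∠H = 89.97° − 76.28° = 13.69°

ω = 2599: -0.5 dB, 19.0°; ω = 3683: -0.3 dB, 13.7°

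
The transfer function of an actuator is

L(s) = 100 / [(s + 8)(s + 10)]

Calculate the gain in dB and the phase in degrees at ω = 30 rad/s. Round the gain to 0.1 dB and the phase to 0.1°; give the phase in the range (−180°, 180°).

-19.8 dB, -146.6°

At s = jω = j30:
pole (s+8): 8 + j30 → |·| = √(8²+30²) = √964 ≈ 31.048, ∠ = arctan(30/8) ≈ 75.07°
pole (s+10): 10 + j30 → |·| = √(10²+30²) = √1000 ≈ 31.623, ∠ = arctan(30/10) ≈ 71.57°
|L| = 100 / 981.83 ≈ 0.10185
Gain = 20 log₁₀(0.10185) ≈ -19.84 dB
∠L = 0.00° − 146.64° = -146.64°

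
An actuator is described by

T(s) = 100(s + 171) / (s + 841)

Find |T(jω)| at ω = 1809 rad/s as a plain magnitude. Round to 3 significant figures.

91.1

At s = jω = j1809:
zero (s+171): 171 + j1809 → |·| = √(171²+1809²) = √3301722 ≈ 1817.1, ∠ = arctan(1809/171) ≈ 84.60°
pole (s+841): 841 + j1809 → |·| = √(841²+1809²) = √3979762 ≈ 1994.9, ∠ = arctan(1809/841) ≈ 65.07°
|T| = 100 · 1817.1 / 1994.9 ≈ 91.087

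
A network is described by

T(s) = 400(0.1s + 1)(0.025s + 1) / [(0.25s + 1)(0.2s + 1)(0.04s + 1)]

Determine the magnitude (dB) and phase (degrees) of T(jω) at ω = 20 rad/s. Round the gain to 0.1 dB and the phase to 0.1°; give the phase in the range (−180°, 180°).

31.4 dB, -103.3°

At ω = 20 rad/s:
zero (1 + j20·0.1) = 1 + j2 → |·| ≈ 2.2361, ∠ ≈ 63.43°
zero (1 + j20·0.025) = 1 + j0.5 → |·| ≈ 1.118, ∠ ≈ 26.57°
pole (1 + j20·0.25) = 1 + j5 → |·| ≈ 5.099, ∠ ≈ 78.69°
pole (1 + j20·0.2) = 1 + j4 → |·| ≈ 4.1231, ∠ ≈ 75.96°
pole (1 + j20·0.04) = 1 + j0.8 → |·| ≈ 1.2806, ∠ ≈ 38.66°
|T| = 400 · 2.2361 · 1.118 / (5.099 · 4.1231 · 1.2806) ≈ 37.142
Gain = 20 log₁₀(37.142) ≈ 31.40 dB
∠T = (63.43° + 26.57°) − (78.69° + 75.96° + 38.66°) = -103.31°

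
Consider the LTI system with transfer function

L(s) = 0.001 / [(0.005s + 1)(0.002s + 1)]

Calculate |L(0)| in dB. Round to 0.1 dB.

-60.0 dB

L(0) = 0.001 · 1 / 1 = 0.001
20 log₁₀(0.001) ≈ -60.00 dB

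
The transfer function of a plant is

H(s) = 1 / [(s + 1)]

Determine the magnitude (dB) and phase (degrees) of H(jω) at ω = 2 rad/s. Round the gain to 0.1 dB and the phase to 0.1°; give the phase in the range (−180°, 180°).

At ω = 2 rad/s:
pole (1 + j2·1) = 1 + j2 → |·| ≈ 2.2361, ∠ ≈ 63.43°
|H| = 1 · 1 / (2.2361) ≈ 0.44721
Gain = 20 log₁₀(0.44721) ≈ -6.99 dB
∠H = (0°) − (63.43°) = -63.43°

-7.0 dB, -63.4°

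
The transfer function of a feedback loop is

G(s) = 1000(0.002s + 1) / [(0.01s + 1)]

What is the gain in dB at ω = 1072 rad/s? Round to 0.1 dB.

At ω = 1072 rad/s:
zero (1 + j1072·0.002) = 1 + j2.144 → |·| ≈ 2.3657, ∠ ≈ 64.99°
pole (1 + j1072·0.01) = 1 + j10.72 → |·| ≈ 10.767, ∠ ≈ 84.67°
|G| = 1000 · 2.3657 / (10.767) ≈ 219.72
Gain = 20 log₁₀(219.72) ≈ 46.84 dB

46.8 dB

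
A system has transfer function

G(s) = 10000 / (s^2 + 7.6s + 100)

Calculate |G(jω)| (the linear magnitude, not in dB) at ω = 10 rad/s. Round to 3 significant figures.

132

At s = jω = j10:
quadratic: (j10)² + 7.6·j10 + 100 = 0 + j76 → |·| ≈ 76, ∠ ≈ 90.00°
|G| = 10000 / 76 ≈ 131.58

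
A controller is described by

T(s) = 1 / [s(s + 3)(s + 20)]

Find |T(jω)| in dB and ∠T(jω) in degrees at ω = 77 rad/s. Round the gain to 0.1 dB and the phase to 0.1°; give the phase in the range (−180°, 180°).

-113.5 dB, 106.8°

At s = jω = j77:
pole (s+3): 3 + j77 → |·| = √(3²+77²) = √5938 ≈ 77.058, ∠ = arctan(77/3) ≈ 87.77°
pole (s+20): 20 + j77 → |·| = √(20²+77²) = √6329 ≈ 79.555, ∠ = arctan(77/20) ≈ 75.44°
pole at origin: |s| = 77, ∠ = 90.00° (in denominator)
|T| = 1 / 4.7204e+05 ≈ 2.1185e-06
Gain = 20 log₁₀(2.1185e-06) ≈ -113.48 dB
∠T = 0.00° − 253.21° = -253.21° ≡ 106.79° (principal value)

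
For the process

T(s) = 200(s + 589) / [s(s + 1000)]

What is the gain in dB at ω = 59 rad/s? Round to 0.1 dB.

6.0 dB

At s = jω = j59:
zero (s+589): 589 + j59 → |·| = √(589²+59²) = √350402 ≈ 591.95, ∠ = arctan(59/589) ≈ 5.72°
pole (s+1000): 1000 + j59 → |·| = √(1000²+59²) = √1003481 ≈ 1001.7, ∠ = arctan(59/1000) ≈ 3.38°
pole at origin: |s| = 59, ∠ = 90.00° (in denominator)
|T| = 200 · 591.95 / 59100 ≈ 2.0032
Gain = 20 log₁₀(2.0032) ≈ 6.03 dB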